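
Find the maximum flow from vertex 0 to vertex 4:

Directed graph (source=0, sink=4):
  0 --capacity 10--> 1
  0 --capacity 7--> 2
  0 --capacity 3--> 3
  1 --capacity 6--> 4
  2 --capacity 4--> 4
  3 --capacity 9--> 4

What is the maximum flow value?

Computing max flow:
  Flow on (0->1): 6/10
  Flow on (0->2): 4/7
  Flow on (0->3): 3/3
  Flow on (1->4): 6/6
  Flow on (2->4): 4/4
  Flow on (3->4): 3/9
Maximum flow = 13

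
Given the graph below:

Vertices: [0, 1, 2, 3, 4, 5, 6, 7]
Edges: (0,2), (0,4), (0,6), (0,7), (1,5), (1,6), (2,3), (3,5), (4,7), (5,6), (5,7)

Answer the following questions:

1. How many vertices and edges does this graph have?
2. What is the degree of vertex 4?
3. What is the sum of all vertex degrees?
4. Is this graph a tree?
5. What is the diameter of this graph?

Count: 8 vertices, 11 edges.
Vertex 4 has neighbors [0, 7], degree = 2.
Handshaking lemma: 2 * 11 = 22.
A tree on 8 vertices has 7 edges. This graph has 11 edges (4 extra). Not a tree.
Diameter (longest shortest path) = 3.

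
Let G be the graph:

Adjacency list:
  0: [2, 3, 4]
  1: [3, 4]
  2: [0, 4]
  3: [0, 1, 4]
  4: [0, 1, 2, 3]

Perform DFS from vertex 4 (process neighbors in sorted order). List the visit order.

DFS from vertex 4 (neighbors processed in ascending order):
Visit order: 4, 0, 2, 3, 1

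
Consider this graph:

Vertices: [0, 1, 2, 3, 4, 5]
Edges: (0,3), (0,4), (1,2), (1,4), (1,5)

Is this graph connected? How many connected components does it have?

Checking connectivity: the graph has 1 connected component(s).
All vertices are reachable from each other. The graph IS connected.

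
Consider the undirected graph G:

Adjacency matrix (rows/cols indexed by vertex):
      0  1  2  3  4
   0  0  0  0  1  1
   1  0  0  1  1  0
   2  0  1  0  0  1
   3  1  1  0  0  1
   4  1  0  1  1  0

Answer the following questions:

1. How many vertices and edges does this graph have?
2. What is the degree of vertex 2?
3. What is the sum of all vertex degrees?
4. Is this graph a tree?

Count: 5 vertices, 6 edges.
Vertex 2 has neighbors [1, 4], degree = 2.
Handshaking lemma: 2 * 6 = 12.
A tree on 5 vertices has 4 edges. This graph has 6 edges (2 extra). Not a tree.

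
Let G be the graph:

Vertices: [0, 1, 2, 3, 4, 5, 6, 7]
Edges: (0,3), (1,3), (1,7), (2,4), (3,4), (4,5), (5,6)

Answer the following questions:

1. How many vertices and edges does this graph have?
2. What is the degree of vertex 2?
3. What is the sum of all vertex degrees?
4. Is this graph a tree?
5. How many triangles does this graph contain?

Count: 8 vertices, 7 edges.
Vertex 2 has neighbors [4], degree = 1.
Handshaking lemma: 2 * 7 = 14.
A graph is a tree iff it is connected and has exactly n-1 edges. This graph is connected (all 8 vertices in one component) and has 8-1 = 7 edges. It is a tree.
Number of triangles = 0.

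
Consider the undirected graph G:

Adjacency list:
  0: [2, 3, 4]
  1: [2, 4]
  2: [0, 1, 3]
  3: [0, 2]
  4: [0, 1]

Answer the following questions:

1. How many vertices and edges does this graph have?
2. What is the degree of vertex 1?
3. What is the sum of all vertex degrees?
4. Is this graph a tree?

Count: 5 vertices, 6 edges.
Vertex 1 has neighbors [2, 4], degree = 2.
Handshaking lemma: 2 * 6 = 12.
A tree on 5 vertices has 4 edges. This graph has 6 edges (2 extra). Not a tree.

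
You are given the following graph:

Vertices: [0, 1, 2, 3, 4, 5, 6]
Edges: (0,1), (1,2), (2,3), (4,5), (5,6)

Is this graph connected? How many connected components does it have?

Checking connectivity: the graph has 2 connected component(s).
Components: [[0, 1, 2, 3], [4, 5, 6]]. The graph is NOT connected.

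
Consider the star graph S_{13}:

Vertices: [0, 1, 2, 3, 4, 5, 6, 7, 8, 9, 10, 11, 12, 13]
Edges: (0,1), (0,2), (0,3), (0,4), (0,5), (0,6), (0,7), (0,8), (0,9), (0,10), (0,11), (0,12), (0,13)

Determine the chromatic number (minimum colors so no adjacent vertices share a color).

S_{13} has one hub adjacent to 13 leaves; leaves are pairwise non-adjacent.
Color the hub 0 and every leaf 1.
Chromatic number = 2.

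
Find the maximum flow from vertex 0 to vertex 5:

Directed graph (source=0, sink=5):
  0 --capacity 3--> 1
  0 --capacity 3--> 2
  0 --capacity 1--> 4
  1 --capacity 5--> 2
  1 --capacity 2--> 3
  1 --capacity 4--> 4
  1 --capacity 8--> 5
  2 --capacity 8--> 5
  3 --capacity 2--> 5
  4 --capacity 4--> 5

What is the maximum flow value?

Computing max flow:
  Flow on (0->1): 3/3
  Flow on (0->2): 3/3
  Flow on (0->4): 1/1
  Flow on (1->5): 3/8
  Flow on (2->5): 3/8
  Flow on (4->5): 1/4
Maximum flow = 7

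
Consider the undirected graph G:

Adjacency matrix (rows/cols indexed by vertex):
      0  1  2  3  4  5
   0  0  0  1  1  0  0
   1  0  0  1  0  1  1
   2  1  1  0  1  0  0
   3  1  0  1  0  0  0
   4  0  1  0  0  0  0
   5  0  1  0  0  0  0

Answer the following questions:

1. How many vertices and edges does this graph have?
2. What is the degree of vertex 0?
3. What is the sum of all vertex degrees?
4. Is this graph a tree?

Count: 6 vertices, 6 edges.
Vertex 0 has neighbors [2, 3], degree = 2.
Handshaking lemma: 2 * 6 = 12.
A tree on 6 vertices has 5 edges. This graph has 6 edges (1 extra). Not a tree.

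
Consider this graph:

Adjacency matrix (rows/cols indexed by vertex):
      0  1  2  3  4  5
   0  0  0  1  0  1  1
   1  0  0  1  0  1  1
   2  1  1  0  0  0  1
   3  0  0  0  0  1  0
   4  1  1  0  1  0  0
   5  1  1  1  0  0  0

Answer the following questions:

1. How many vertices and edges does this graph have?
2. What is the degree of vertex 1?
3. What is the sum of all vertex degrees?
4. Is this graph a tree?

Count: 6 vertices, 8 edges.
Vertex 1 has neighbors [2, 4, 5], degree = 3.
Handshaking lemma: 2 * 8 = 16.
A tree on 6 vertices has 5 edges. This graph has 8 edges (3 extra). Not a tree.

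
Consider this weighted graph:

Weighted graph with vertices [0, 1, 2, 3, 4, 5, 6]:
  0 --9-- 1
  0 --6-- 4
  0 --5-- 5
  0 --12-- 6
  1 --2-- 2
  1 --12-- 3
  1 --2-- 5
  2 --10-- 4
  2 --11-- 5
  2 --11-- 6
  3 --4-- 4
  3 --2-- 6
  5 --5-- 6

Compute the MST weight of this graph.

Applying Kruskal's algorithm (sort edges by weight, add if no cycle):
  Add (1,5) w=2
  Add (1,2) w=2
  Add (3,6) w=2
  Add (3,4) w=4
  Add (0,5) w=5
  Add (5,6) w=5
  Skip (0,4) w=6 (creates cycle)
  Skip (0,1) w=9 (creates cycle)
  Skip (2,4) w=10 (creates cycle)
  Skip (2,5) w=11 (creates cycle)
  Skip (2,6) w=11 (creates cycle)
  Skip (0,6) w=12 (creates cycle)
  Skip (1,3) w=12 (creates cycle)
MST weight = 20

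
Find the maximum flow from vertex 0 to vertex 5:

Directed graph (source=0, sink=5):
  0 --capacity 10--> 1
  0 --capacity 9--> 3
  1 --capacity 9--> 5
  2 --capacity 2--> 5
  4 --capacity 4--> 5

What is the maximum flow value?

Computing max flow:
  Flow on (0->1): 9/10
  Flow on (1->5): 9/9
Maximum flow = 9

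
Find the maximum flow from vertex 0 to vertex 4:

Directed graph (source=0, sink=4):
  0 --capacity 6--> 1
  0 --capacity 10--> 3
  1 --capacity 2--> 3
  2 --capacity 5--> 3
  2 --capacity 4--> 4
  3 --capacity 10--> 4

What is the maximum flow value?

Computing max flow:
  Flow on (0->1): 2/6
  Flow on (0->3): 8/10
  Flow on (1->3): 2/2
  Flow on (3->4): 10/10
Maximum flow = 10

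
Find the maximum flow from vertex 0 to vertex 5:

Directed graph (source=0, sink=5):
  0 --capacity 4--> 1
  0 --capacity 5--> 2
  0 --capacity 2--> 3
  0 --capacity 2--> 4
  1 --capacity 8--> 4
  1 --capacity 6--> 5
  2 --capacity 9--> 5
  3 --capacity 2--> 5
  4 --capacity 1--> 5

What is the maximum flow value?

Computing max flow:
  Flow on (0->1): 4/4
  Flow on (0->2): 5/5
  Flow on (0->3): 2/2
  Flow on (0->4): 1/2
  Flow on (1->5): 4/6
  Flow on (2->5): 5/9
  Flow on (3->5): 2/2
  Flow on (4->5): 1/1
Maximum flow = 12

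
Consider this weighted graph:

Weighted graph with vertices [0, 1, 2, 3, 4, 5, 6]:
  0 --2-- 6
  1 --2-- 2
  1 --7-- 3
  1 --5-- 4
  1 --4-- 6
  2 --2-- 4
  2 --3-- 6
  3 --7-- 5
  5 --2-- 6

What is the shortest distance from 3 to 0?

Using Dijkstra's algorithm from vertex 3:
Shortest path: 3 -> 5 -> 6 -> 0
Total weight: 7 + 2 + 2 = 11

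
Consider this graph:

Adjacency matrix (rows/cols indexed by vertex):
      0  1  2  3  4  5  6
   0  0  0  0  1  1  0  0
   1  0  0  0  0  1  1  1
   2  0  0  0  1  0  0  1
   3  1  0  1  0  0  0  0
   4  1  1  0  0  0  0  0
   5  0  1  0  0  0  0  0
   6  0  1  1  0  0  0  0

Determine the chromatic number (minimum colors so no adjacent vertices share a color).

The graph has a maximum clique of size 2 (lower bound on chromatic number).
A valid 2-coloring: {0: 0, 1: 0, 2: 0, 3: 1, 4: 1, 5: 1, 6: 1}.
Chromatic number = 2.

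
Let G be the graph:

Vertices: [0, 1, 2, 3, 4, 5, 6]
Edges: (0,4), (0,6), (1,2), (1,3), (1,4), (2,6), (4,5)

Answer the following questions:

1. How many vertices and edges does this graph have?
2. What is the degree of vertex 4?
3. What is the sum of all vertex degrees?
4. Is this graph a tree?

Count: 7 vertices, 7 edges.
Vertex 4 has neighbors [0, 1, 5], degree = 3.
Handshaking lemma: 2 * 7 = 14.
A tree on 7 vertices has 6 edges. This graph has 7 edges (1 extra). Not a tree.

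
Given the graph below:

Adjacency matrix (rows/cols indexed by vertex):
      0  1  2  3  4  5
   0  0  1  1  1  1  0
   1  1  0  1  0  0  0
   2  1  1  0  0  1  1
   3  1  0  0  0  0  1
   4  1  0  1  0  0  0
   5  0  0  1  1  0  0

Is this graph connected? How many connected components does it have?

Checking connectivity: the graph has 1 connected component(s).
All vertices are reachable from each other. The graph IS connected.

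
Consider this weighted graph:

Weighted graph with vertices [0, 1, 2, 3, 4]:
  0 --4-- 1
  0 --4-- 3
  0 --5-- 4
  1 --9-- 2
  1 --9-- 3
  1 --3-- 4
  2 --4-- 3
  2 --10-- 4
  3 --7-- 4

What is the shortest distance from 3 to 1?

Using Dijkstra's algorithm from vertex 3:
Shortest path: 3 -> 0 -> 1
Total weight: 4 + 4 = 8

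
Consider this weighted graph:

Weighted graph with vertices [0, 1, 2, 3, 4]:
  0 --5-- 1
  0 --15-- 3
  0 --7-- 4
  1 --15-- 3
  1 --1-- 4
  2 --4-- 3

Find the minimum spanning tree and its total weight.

Applying Kruskal's algorithm (sort edges by weight, add if no cycle):
  Add (1,4) w=1
  Add (2,3) w=4
  Add (0,1) w=5
  Skip (0,4) w=7 (creates cycle)
  Add (0,3) w=15
  Skip (1,3) w=15 (creates cycle)
MST weight = 25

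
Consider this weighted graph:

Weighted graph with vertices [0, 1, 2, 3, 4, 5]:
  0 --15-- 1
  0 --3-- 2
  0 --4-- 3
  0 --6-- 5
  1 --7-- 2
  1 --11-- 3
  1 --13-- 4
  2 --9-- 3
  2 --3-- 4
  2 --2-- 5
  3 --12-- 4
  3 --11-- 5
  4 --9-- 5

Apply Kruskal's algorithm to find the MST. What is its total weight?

Applying Kruskal's algorithm (sort edges by weight, add if no cycle):
  Add (2,5) w=2
  Add (0,2) w=3
  Add (2,4) w=3
  Add (0,3) w=4
  Skip (0,5) w=6 (creates cycle)
  Add (1,2) w=7
  Skip (2,3) w=9 (creates cycle)
  Skip (4,5) w=9 (creates cycle)
  Skip (1,3) w=11 (creates cycle)
  Skip (3,5) w=11 (creates cycle)
  Skip (3,4) w=12 (creates cycle)
  Skip (1,4) w=13 (creates cycle)
  Skip (0,1) w=15 (creates cycle)
MST weight = 19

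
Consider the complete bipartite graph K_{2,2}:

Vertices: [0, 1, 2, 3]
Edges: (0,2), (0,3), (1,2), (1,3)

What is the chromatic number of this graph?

K_{2,2} is bipartite: vertices split into two independent sets of size 2 and 2.
Color one set 0, the other 1. No adjacent vertices share a color.
Chromatic number = 2.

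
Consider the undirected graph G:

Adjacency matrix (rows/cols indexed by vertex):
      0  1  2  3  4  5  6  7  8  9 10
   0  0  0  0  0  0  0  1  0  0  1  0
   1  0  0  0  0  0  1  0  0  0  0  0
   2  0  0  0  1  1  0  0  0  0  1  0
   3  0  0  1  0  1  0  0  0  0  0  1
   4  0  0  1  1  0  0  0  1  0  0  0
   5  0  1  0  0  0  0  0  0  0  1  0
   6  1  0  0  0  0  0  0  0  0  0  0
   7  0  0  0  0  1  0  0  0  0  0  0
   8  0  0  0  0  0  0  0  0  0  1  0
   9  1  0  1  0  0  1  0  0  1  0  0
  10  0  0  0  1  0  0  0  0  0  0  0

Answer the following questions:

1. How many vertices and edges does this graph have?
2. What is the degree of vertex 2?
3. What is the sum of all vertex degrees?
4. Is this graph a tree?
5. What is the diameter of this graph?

Count: 11 vertices, 11 edges.
Vertex 2 has neighbors [3, 4, 9], degree = 3.
Handshaking lemma: 2 * 11 = 22.
A tree on 11 vertices has 10 edges. This graph has 11 edges (1 extra). Not a tree.
Diameter (longest shortest path) = 5.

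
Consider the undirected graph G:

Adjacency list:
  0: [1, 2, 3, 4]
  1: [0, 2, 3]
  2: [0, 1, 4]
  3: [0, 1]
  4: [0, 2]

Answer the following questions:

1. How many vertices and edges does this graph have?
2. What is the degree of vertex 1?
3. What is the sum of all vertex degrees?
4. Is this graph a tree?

Count: 5 vertices, 7 edges.
Vertex 1 has neighbors [0, 2, 3], degree = 3.
Handshaking lemma: 2 * 7 = 14.
A tree on 5 vertices has 4 edges. This graph has 7 edges (3 extra). Not a tree.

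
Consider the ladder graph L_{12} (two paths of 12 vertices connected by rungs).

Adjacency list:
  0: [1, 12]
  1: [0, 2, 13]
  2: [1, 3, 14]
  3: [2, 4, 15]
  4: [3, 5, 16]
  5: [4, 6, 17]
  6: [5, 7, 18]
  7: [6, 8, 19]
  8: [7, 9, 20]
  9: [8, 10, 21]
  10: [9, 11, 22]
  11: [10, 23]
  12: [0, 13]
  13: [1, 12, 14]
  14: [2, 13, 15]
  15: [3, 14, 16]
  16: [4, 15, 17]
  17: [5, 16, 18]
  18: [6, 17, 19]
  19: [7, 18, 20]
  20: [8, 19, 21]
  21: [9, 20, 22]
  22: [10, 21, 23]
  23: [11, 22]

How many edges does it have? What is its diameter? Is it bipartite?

Ladder graph L_{12}: 12 rungs + 2 * (12-1) path edges = 12 + 22 = 34 edges.
Diameter = 12.
Ladder graphs are bipartite (alternating coloring along each path).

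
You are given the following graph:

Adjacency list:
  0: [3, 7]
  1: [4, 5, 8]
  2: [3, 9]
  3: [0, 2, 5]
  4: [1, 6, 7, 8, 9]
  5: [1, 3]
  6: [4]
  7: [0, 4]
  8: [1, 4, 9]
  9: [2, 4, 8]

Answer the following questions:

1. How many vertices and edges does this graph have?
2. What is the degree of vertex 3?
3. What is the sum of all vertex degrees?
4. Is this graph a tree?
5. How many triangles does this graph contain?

Count: 10 vertices, 13 edges.
Vertex 3 has neighbors [0, 2, 5], degree = 3.
Handshaking lemma: 2 * 13 = 26.
A tree on 10 vertices has 9 edges. This graph has 13 edges (4 extra). Not a tree.
Number of triangles = 2.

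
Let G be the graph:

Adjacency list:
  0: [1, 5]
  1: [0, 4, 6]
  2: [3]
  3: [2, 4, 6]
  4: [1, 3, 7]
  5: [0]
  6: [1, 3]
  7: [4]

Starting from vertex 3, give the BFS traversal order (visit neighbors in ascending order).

BFS from vertex 3 (neighbors processed in ascending order):
Visit order: 3, 2, 4, 6, 1, 7, 0, 5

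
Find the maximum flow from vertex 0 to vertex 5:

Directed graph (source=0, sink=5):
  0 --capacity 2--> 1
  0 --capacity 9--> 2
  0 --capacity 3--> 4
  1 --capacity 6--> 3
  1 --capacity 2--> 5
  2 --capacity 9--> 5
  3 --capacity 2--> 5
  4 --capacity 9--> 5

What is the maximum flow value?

Computing max flow:
  Flow on (0->1): 2/2
  Flow on (0->2): 9/9
  Flow on (0->4): 3/3
  Flow on (1->5): 2/2
  Flow on (2->5): 9/9
  Flow on (4->5): 3/9
Maximum flow = 14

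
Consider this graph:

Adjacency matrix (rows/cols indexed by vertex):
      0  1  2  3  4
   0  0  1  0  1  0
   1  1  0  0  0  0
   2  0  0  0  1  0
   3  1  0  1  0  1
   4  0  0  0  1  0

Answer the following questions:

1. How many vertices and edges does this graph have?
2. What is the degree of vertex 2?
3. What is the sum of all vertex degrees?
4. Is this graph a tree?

Count: 5 vertices, 4 edges.
Vertex 2 has neighbors [3], degree = 1.
Handshaking lemma: 2 * 4 = 8.
A graph is a tree iff it is connected and has exactly n-1 edges. This graph is connected (all 5 vertices in one component) and has 5-1 = 4 edges. It is a tree.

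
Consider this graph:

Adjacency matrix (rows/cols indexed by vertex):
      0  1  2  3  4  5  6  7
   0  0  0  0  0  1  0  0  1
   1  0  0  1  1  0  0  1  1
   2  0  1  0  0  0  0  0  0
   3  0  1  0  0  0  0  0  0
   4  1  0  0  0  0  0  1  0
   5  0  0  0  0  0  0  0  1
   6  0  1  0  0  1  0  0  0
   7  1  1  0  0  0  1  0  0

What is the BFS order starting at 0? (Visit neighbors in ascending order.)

BFS from vertex 0 (neighbors processed in ascending order):
Visit order: 0, 4, 7, 6, 1, 5, 2, 3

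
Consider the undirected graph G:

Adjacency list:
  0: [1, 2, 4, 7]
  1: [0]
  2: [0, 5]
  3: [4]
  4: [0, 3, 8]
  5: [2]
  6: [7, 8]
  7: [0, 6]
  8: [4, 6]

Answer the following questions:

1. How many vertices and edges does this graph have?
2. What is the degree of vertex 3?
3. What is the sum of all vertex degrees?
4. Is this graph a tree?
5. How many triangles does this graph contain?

Count: 9 vertices, 9 edges.
Vertex 3 has neighbors [4], degree = 1.
Handshaking lemma: 2 * 9 = 18.
A tree on 9 vertices has 8 edges. This graph has 9 edges (1 extra). Not a tree.
Number of triangles = 0.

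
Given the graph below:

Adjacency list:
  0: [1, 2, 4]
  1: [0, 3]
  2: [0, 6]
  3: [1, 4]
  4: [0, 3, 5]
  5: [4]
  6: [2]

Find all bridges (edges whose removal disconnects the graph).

A bridge is an edge whose removal increases the number of connected components.
Bridges found: (0,2), (2,6), (4,5)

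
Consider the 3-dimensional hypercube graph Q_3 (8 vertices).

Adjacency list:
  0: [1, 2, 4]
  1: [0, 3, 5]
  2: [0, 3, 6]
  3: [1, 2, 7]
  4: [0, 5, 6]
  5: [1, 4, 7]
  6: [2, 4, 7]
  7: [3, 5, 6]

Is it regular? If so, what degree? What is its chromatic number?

In Q_3, every vertex has exactly 3 neighbors (flip one of 3 bits), so it is 3-regular.
Q_3 is bipartite (partition by bit-parity), so chromatic number = 2.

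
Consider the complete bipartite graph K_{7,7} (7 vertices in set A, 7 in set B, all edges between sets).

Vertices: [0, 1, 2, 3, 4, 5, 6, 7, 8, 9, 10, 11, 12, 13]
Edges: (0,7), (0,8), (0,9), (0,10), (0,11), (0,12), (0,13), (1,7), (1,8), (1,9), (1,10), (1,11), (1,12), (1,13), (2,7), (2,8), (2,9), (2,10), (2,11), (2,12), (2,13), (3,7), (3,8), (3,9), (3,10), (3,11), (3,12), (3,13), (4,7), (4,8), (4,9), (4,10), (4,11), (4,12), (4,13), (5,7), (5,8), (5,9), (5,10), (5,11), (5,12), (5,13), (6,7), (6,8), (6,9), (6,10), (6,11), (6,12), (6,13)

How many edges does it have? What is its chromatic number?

K_{7,7} has 7 * 7 = 49 edges.
Bipartite graphs have chromatic number 2 (color each partition differently).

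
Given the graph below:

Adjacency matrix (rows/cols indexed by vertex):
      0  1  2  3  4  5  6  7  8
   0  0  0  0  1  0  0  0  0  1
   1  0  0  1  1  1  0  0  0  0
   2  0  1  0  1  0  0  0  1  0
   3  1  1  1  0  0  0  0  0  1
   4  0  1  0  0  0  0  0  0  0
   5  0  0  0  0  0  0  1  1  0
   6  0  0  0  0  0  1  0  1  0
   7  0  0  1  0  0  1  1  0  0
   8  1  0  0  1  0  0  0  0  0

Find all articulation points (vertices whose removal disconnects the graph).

An articulation point is a vertex whose removal disconnects the graph.
Articulation points: [1, 2, 3, 7]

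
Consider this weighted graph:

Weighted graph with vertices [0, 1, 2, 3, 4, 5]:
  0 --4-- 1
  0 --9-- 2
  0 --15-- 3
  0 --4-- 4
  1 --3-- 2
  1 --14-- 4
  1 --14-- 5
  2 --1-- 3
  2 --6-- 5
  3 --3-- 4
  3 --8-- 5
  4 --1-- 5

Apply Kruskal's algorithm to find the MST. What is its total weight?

Applying Kruskal's algorithm (sort edges by weight, add if no cycle):
  Add (2,3) w=1
  Add (4,5) w=1
  Add (1,2) w=3
  Add (3,4) w=3
  Add (0,4) w=4
  Skip (0,1) w=4 (creates cycle)
  Skip (2,5) w=6 (creates cycle)
  Skip (3,5) w=8 (creates cycle)
  Skip (0,2) w=9 (creates cycle)
  Skip (1,4) w=14 (creates cycle)
  Skip (1,5) w=14 (creates cycle)
  Skip (0,3) w=15 (creates cycle)
MST weight = 12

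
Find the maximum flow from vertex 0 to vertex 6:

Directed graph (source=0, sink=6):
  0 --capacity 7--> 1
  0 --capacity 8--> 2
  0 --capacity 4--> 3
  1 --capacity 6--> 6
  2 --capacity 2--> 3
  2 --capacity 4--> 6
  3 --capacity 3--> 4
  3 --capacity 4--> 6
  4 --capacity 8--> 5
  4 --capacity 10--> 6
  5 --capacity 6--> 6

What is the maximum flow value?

Computing max flow:
  Flow on (0->1): 6/7
  Flow on (0->2): 6/8
  Flow on (0->3): 4/4
  Flow on (1->6): 6/6
  Flow on (2->3): 2/2
  Flow on (2->6): 4/4
  Flow on (3->4): 2/3
  Flow on (3->6): 4/4
  Flow on (4->6): 2/10
Maximum flow = 16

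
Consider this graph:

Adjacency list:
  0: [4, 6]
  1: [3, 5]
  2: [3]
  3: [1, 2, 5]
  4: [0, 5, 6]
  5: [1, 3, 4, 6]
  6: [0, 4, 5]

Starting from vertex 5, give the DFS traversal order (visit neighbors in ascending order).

DFS from vertex 5 (neighbors processed in ascending order):
Visit order: 5, 1, 3, 2, 4, 0, 6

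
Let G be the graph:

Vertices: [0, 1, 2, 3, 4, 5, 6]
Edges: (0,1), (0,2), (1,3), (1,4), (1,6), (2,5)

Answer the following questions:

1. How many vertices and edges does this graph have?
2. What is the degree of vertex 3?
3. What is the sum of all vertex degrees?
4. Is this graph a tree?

Count: 7 vertices, 6 edges.
Vertex 3 has neighbors [1], degree = 1.
Handshaking lemma: 2 * 6 = 12.
A graph is a tree iff it is connected and has exactly n-1 edges. This graph is connected (all 7 vertices in one component) and has 7-1 = 6 edges. It is a tree.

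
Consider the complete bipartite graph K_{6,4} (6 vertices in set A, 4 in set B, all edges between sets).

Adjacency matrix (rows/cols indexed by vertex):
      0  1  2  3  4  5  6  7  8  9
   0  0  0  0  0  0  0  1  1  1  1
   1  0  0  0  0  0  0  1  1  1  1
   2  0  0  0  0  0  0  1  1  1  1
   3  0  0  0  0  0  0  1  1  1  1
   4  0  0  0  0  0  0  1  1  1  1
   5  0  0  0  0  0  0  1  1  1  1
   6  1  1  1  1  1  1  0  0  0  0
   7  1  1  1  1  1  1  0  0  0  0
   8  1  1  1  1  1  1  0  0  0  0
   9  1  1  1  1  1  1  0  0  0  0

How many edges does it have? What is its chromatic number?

K_{6,4} has 6 * 4 = 24 edges.
Bipartite graphs have chromatic number 2 (color each partition differently).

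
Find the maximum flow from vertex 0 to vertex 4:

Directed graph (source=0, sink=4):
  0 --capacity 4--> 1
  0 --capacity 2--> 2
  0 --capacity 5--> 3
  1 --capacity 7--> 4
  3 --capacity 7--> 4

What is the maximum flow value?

Computing max flow:
  Flow on (0->1): 4/4
  Flow on (0->3): 5/5
  Flow on (1->4): 4/7
  Flow on (3->4): 5/7
Maximum flow = 9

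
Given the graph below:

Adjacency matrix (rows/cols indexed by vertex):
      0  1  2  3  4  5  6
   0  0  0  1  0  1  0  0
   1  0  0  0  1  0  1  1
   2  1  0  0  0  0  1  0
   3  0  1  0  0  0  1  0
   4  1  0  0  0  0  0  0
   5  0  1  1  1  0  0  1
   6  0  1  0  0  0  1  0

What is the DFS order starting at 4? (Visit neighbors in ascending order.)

DFS from vertex 4 (neighbors processed in ascending order):
Visit order: 4, 0, 2, 5, 1, 3, 6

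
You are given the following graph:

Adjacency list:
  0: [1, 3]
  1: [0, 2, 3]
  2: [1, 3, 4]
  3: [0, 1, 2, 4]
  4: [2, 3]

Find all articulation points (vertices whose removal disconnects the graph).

No articulation points. The graph is biconnected.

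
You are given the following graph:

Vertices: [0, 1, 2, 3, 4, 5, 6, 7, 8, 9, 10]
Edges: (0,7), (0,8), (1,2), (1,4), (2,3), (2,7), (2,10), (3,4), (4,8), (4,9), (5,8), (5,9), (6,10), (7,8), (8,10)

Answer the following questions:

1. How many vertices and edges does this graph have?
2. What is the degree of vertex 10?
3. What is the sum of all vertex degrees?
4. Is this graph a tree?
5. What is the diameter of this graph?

Count: 11 vertices, 15 edges.
Vertex 10 has neighbors [2, 6, 8], degree = 3.
Handshaking lemma: 2 * 15 = 30.
A tree on 11 vertices has 10 edges. This graph has 15 edges (5 extra). Not a tree.
Diameter (longest shortest path) = 4.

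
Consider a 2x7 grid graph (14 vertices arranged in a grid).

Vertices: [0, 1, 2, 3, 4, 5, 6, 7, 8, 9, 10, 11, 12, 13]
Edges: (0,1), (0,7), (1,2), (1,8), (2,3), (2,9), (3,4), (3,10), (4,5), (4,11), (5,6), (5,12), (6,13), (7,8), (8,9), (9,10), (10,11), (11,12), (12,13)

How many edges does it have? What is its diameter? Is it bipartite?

A 2x7 grid has 7 vertical edges and 12 horizontal edges.
Total edges = 7 + 12 = 19.
Diameter = (2-1) + (7-1) = 7 (corner to opposite corner).
Grid graphs are bipartite (checkerboard coloring).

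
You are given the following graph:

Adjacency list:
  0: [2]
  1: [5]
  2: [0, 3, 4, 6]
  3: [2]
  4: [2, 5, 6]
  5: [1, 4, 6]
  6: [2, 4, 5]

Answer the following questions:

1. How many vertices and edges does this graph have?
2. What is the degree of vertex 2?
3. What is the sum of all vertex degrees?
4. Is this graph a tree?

Count: 7 vertices, 8 edges.
Vertex 2 has neighbors [0, 3, 4, 6], degree = 4.
Handshaking lemma: 2 * 8 = 16.
A tree on 7 vertices has 6 edges. This graph has 8 edges (2 extra). Not a tree.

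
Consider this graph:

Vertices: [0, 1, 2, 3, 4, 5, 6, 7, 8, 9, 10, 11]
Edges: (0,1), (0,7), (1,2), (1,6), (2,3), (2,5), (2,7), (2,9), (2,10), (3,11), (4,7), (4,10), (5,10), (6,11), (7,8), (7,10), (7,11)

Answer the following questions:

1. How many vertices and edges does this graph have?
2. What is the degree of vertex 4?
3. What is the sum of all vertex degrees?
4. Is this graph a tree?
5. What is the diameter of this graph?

Count: 12 vertices, 17 edges.
Vertex 4 has neighbors [7, 10], degree = 2.
Handshaking lemma: 2 * 17 = 34.
A tree on 12 vertices has 11 edges. This graph has 17 edges (6 extra). Not a tree.
Diameter (longest shortest path) = 3.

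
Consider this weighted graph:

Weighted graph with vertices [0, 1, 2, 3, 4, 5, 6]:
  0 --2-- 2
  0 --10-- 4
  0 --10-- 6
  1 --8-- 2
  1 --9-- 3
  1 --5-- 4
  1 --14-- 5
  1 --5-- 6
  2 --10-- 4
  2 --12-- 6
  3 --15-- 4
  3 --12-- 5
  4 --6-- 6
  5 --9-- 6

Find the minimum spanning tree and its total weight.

Applying Kruskal's algorithm (sort edges by weight, add if no cycle):
  Add (0,2) w=2
  Add (1,6) w=5
  Add (1,4) w=5
  Skip (4,6) w=6 (creates cycle)
  Add (1,2) w=8
  Add (1,3) w=9
  Add (5,6) w=9
  Skip (0,4) w=10 (creates cycle)
  Skip (0,6) w=10 (creates cycle)
  Skip (2,4) w=10 (creates cycle)
  Skip (2,6) w=12 (creates cycle)
  Skip (3,5) w=12 (creates cycle)
  Skip (1,5) w=14 (creates cycle)
  Skip (3,4) w=15 (creates cycle)
MST weight = 38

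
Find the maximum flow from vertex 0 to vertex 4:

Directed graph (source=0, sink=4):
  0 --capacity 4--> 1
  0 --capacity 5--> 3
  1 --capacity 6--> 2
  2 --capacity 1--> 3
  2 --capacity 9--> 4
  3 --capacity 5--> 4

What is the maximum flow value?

Computing max flow:
  Flow on (0->1): 4/4
  Flow on (0->3): 5/5
  Flow on (1->2): 4/6
  Flow on (2->4): 4/9
  Flow on (3->4): 5/5
Maximum flow = 9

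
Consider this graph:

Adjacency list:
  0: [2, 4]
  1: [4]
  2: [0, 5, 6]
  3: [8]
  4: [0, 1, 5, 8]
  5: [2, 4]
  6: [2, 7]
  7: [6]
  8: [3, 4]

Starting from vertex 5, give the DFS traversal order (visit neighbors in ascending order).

DFS from vertex 5 (neighbors processed in ascending order):
Visit order: 5, 2, 0, 4, 1, 8, 3, 6, 7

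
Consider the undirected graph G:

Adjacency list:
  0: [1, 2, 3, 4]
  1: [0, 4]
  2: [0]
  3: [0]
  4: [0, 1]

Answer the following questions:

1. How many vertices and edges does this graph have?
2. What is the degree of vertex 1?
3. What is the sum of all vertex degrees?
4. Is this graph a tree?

Count: 5 vertices, 5 edges.
Vertex 1 has neighbors [0, 4], degree = 2.
Handshaking lemma: 2 * 5 = 10.
A tree on 5 vertices has 4 edges. This graph has 5 edges (1 extra). Not a tree.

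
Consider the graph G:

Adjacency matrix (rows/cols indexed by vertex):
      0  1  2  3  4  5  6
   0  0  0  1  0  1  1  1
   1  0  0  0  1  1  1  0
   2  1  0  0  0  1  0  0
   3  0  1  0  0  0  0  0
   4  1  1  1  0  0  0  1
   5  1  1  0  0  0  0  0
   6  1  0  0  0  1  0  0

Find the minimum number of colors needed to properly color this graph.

The graph has a maximum clique of size 3 (lower bound on chromatic number).
A valid 3-coloring: {0: 0, 1: 0, 2: 2, 3: 1, 4: 1, 5: 1, 6: 2}.
Chromatic number = 3.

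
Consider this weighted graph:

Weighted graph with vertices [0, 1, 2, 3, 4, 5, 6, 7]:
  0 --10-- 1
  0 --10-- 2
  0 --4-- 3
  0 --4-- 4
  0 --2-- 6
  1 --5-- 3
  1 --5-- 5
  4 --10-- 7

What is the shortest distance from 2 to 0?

Using Dijkstra's algorithm from vertex 2:
Shortest path: 2 -> 0
Total weight: 10 = 10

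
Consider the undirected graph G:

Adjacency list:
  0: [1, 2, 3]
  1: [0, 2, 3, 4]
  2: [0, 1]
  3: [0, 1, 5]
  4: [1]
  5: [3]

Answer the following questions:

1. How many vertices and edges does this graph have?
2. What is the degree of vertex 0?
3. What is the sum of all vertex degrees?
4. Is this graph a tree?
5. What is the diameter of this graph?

Count: 6 vertices, 7 edges.
Vertex 0 has neighbors [1, 2, 3], degree = 3.
Handshaking lemma: 2 * 7 = 14.
A tree on 6 vertices has 5 edges. This graph has 7 edges (2 extra). Not a tree.
Diameter (longest shortest path) = 3.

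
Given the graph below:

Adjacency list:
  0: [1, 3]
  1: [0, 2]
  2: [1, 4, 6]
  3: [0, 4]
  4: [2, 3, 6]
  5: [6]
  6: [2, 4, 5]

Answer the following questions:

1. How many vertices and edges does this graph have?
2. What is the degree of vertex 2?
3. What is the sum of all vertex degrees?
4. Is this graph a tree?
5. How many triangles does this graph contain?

Count: 7 vertices, 8 edges.
Vertex 2 has neighbors [1, 4, 6], degree = 3.
Handshaking lemma: 2 * 8 = 16.
A tree on 7 vertices has 6 edges. This graph has 8 edges (2 extra). Not a tree.
Number of triangles = 1.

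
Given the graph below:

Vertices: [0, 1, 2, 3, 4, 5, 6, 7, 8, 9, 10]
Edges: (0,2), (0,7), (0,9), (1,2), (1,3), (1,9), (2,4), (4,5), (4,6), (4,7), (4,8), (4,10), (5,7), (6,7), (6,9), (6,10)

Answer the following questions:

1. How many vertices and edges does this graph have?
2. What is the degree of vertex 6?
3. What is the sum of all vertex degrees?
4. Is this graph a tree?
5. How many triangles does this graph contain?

Count: 11 vertices, 16 edges.
Vertex 6 has neighbors [4, 7, 9, 10], degree = 4.
Handshaking lemma: 2 * 16 = 32.
A tree on 11 vertices has 10 edges. This graph has 16 edges (6 extra). Not a tree.
Number of triangles = 3.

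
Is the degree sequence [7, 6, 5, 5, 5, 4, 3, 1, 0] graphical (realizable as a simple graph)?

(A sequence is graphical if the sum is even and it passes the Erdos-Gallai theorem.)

Sum of degrees = 36. Sum is even and passes Erdos-Gallai. The sequence IS graphical.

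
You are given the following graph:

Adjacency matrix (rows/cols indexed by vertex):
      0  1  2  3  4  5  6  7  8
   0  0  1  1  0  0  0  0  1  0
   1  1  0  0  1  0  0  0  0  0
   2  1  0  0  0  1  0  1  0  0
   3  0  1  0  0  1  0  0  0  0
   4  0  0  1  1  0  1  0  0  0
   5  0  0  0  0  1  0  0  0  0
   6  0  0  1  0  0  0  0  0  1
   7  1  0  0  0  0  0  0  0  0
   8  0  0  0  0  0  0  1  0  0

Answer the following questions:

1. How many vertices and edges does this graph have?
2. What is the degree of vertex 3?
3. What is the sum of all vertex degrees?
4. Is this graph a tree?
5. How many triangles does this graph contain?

Count: 9 vertices, 9 edges.
Vertex 3 has neighbors [1, 4], degree = 2.
Handshaking lemma: 2 * 9 = 18.
A tree on 9 vertices has 8 edges. This graph has 9 edges (1 extra). Not a tree.
Number of triangles = 0.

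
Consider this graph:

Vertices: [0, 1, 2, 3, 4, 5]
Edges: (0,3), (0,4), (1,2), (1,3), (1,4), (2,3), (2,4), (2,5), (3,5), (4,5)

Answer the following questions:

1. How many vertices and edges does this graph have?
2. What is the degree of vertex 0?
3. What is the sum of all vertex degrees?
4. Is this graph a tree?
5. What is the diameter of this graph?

Count: 6 vertices, 10 edges.
Vertex 0 has neighbors [3, 4], degree = 2.
Handshaking lemma: 2 * 10 = 20.
A tree on 6 vertices has 5 edges. This graph has 10 edges (5 extra). Not a tree.
Diameter (longest shortest path) = 2.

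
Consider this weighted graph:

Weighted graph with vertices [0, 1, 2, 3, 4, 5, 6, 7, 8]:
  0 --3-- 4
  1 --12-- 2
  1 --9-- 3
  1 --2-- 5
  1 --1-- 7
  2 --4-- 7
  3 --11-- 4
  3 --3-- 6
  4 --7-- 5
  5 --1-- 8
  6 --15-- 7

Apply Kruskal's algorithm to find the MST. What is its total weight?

Applying Kruskal's algorithm (sort edges by weight, add if no cycle):
  Add (1,7) w=1
  Add (5,8) w=1
  Add (1,5) w=2
  Add (0,4) w=3
  Add (3,6) w=3
  Add (2,7) w=4
  Add (4,5) w=7
  Add (1,3) w=9
  Skip (3,4) w=11 (creates cycle)
  Skip (1,2) w=12 (creates cycle)
  Skip (6,7) w=15 (creates cycle)
MST weight = 30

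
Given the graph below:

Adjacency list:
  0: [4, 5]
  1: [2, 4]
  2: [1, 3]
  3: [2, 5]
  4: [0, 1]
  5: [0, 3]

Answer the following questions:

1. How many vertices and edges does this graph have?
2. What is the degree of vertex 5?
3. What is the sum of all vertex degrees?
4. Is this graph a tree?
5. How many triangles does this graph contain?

Count: 6 vertices, 6 edges.
Vertex 5 has neighbors [0, 3], degree = 2.
Handshaking lemma: 2 * 6 = 12.
A tree on 6 vertices has 5 edges. This graph has 6 edges (1 extra). Not a tree.
Number of triangles = 0.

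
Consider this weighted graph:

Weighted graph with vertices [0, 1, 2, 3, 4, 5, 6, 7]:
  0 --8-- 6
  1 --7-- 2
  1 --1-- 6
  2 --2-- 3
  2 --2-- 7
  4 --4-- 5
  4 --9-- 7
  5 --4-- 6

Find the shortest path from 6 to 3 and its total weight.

Using Dijkstra's algorithm from vertex 6:
Shortest path: 6 -> 1 -> 2 -> 3
Total weight: 1 + 7 + 2 = 10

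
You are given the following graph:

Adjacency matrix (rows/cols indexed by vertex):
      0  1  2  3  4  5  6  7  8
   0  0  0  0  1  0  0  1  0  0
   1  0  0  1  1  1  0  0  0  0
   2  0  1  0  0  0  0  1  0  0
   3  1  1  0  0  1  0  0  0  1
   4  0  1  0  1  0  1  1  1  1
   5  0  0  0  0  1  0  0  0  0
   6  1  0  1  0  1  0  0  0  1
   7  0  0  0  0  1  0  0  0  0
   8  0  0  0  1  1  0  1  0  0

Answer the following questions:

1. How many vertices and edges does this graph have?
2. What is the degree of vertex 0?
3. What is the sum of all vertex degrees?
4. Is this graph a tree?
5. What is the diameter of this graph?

Count: 9 vertices, 13 edges.
Vertex 0 has neighbors [3, 6], degree = 2.
Handshaking lemma: 2 * 13 = 26.
A tree on 9 vertices has 8 edges. This graph has 13 edges (5 extra). Not a tree.
Diameter (longest shortest path) = 3.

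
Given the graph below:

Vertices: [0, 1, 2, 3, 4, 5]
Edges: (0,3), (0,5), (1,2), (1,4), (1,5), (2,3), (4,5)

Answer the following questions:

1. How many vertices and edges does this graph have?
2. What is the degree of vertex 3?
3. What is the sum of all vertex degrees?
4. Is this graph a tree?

Count: 6 vertices, 7 edges.
Vertex 3 has neighbors [0, 2], degree = 2.
Handshaking lemma: 2 * 7 = 14.
A tree on 6 vertices has 5 edges. This graph has 7 edges (2 extra). Not a tree.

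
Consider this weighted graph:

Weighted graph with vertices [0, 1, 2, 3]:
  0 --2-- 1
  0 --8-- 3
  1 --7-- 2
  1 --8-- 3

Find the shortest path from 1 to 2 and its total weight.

Using Dijkstra's algorithm from vertex 1:
Shortest path: 1 -> 2
Total weight: 7 = 7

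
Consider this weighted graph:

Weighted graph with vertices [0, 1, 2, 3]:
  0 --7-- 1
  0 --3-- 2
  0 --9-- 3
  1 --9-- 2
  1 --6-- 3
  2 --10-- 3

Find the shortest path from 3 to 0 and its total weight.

Using Dijkstra's algorithm from vertex 3:
Shortest path: 3 -> 0
Total weight: 9 = 9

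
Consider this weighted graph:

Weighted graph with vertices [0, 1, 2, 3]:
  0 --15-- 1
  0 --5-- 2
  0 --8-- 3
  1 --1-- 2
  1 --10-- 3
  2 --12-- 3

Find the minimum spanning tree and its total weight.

Applying Kruskal's algorithm (sort edges by weight, add if no cycle):
  Add (1,2) w=1
  Add (0,2) w=5
  Add (0,3) w=8
  Skip (1,3) w=10 (creates cycle)
  Skip (2,3) w=12 (creates cycle)
  Skip (0,1) w=15 (creates cycle)
MST weight = 14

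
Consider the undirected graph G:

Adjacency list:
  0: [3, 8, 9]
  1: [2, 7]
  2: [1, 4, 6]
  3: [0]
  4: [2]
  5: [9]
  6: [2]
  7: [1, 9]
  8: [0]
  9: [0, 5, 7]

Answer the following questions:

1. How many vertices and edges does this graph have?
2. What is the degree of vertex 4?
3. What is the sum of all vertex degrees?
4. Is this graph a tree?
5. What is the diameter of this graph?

Count: 10 vertices, 9 edges.
Vertex 4 has neighbors [2], degree = 1.
Handshaking lemma: 2 * 9 = 18.
A graph is a tree iff it is connected and has exactly n-1 edges. This graph is connected (all 10 vertices in one component) and has 10-1 = 9 edges. It is a tree.
Diameter (longest shortest path) = 6.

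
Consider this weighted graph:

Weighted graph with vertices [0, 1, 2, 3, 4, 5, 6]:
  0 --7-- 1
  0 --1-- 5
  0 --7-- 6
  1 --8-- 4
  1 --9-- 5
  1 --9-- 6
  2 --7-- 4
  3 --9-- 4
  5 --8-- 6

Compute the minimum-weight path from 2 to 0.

Using Dijkstra's algorithm from vertex 2:
Shortest path: 2 -> 4 -> 1 -> 0
Total weight: 7 + 8 + 7 = 22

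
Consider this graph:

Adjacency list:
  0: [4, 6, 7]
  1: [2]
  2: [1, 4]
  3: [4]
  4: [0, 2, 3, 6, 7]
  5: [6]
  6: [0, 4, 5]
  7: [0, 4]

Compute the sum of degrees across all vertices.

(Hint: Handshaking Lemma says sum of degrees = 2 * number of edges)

Count edges: 9 edges.
By Handshaking Lemma: sum of degrees = 2 * 9 = 18.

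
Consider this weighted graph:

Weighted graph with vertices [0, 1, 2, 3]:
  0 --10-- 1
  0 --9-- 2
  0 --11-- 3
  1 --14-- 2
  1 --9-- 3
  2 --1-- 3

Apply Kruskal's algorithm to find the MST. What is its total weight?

Applying Kruskal's algorithm (sort edges by weight, add if no cycle):
  Add (2,3) w=1
  Add (0,2) w=9
  Add (1,3) w=9
  Skip (0,1) w=10 (creates cycle)
  Skip (0,3) w=11 (creates cycle)
  Skip (1,2) w=14 (creates cycle)
MST weight = 19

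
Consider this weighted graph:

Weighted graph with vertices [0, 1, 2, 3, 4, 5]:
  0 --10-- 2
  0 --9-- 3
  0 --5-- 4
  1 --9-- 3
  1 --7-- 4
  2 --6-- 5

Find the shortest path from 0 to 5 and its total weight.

Using Dijkstra's algorithm from vertex 0:
Shortest path: 0 -> 2 -> 5
Total weight: 10 + 6 = 16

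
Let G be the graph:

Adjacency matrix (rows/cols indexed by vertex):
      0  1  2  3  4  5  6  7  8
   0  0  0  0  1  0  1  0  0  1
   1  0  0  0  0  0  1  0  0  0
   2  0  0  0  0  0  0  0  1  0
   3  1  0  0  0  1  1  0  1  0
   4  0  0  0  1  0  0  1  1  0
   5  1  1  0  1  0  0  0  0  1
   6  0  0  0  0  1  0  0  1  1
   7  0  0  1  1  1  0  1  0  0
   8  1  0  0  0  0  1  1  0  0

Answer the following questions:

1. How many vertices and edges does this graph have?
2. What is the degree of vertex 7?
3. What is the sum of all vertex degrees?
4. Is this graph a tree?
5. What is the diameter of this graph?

Count: 9 vertices, 13 edges.
Vertex 7 has neighbors [2, 3, 4, 6], degree = 4.
Handshaking lemma: 2 * 13 = 26.
A tree on 9 vertices has 8 edges. This graph has 13 edges (5 extra). Not a tree.
Diameter (longest shortest path) = 4.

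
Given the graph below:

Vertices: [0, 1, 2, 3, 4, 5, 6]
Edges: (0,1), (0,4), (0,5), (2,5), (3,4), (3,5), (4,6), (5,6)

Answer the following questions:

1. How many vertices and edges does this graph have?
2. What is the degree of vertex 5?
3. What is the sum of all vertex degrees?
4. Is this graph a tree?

Count: 7 vertices, 8 edges.
Vertex 5 has neighbors [0, 2, 3, 6], degree = 4.
Handshaking lemma: 2 * 8 = 16.
A tree on 7 vertices has 6 edges. This graph has 8 edges (2 extra). Not a tree.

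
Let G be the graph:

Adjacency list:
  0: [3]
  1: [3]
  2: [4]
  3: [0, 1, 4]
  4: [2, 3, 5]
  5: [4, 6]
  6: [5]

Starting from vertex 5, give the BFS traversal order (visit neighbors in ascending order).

BFS from vertex 5 (neighbors processed in ascending order):
Visit order: 5, 4, 6, 2, 3, 0, 1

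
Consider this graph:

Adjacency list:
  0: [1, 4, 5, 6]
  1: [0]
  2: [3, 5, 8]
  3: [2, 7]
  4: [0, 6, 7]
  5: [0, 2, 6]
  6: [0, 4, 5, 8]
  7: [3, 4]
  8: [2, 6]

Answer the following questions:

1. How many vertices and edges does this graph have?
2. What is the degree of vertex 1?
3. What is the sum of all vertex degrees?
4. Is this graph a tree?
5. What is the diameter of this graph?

Count: 9 vertices, 12 edges.
Vertex 1 has neighbors [0], degree = 1.
Handshaking lemma: 2 * 12 = 24.
A tree on 9 vertices has 8 edges. This graph has 12 edges (4 extra). Not a tree.
Diameter (longest shortest path) = 4.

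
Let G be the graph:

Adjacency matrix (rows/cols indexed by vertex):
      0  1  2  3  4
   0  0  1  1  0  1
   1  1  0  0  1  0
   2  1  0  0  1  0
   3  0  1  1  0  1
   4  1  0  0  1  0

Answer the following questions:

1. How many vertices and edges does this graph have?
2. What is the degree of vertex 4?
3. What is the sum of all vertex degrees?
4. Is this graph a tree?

Count: 5 vertices, 6 edges.
Vertex 4 has neighbors [0, 3], degree = 2.
Handshaking lemma: 2 * 6 = 12.
A tree on 5 vertices has 4 edges. This graph has 6 edges (2 extra). Not a tree.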